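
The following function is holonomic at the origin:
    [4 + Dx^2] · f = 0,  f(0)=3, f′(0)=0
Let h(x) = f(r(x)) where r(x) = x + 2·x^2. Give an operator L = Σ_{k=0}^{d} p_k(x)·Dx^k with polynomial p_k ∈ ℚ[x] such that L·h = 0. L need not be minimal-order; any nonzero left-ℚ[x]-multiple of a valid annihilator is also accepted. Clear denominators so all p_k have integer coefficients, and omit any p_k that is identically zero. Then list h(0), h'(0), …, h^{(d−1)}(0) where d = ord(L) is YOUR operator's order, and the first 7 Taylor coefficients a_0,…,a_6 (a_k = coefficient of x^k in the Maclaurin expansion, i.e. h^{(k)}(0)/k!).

f: a_k = 3, 0, -6, 0, 2, 0, -4/15, …
L₀ from L_f via x↦r, Dx↦r'^{-1}Dx.
L = (4 + 48·x + 192·x^2 + 256·x^3) - 4·Dx + (1 + 4·x)·Dx^2  (order 2).
h: a_k = 3, 0, -6, -24, -22, 16, 716/15, …
ICs: h(0) = 3, h′(0) = 0.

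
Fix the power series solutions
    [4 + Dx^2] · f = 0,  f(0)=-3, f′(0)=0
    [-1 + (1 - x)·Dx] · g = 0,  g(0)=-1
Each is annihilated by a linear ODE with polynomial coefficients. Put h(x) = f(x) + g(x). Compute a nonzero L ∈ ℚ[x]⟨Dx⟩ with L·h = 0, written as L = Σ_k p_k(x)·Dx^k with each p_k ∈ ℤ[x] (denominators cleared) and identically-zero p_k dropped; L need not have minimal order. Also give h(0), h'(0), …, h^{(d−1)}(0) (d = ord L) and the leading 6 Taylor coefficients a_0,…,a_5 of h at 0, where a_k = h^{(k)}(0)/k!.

f: a_k = -3, 0, 6, 0, -2, 0, …
g: a_k = -1, -1, -1, -1, -1, -1, …
h₀=f+g: left-lcm gives L₀, ord ≤ 3.
L = (-20 + 16·x - 8·x^2) + (12 - 28·x + 24·x^2 - 8·x^3)·Dx + (-5 + 4·x - 2·x^2)·Dx^2 + (3 - 7·x + 6·x^2 - 2·x^3)·Dx^3  (order 3).
h: a_k = -4, -1, 5, -1, -3, -1, …
ICs: h(0) = -4, h′(0) = -1, h′′(0) = 10.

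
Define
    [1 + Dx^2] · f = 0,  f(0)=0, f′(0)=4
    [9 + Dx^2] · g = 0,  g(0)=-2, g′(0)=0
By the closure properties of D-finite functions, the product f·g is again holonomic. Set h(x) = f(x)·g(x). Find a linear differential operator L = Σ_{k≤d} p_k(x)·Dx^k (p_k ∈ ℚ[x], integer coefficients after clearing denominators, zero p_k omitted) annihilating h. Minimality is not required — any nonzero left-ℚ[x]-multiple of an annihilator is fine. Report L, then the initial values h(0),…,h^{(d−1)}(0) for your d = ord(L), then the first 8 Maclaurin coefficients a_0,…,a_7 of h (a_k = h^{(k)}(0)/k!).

L = 64 + 20·Dx^2 + Dx^4  (order 4).
h: a_k = 0, -8, 0, 112/3, 0, -496/15, 0, 4064/315, …
ICs: h(0) = 0, h′(0) = -8, h′′(0) = 0, h′′′(0) = 224.

f: a_k = 0, 4, 0, -2/3, 0, 1/30, 0, -1/1260, …
g: a_k = -2, 0, 9, 0, -27/4, 0, 81/40, 0, …
h₀=f·g: eliminate ⇒ L₀, order ≤ 2·2.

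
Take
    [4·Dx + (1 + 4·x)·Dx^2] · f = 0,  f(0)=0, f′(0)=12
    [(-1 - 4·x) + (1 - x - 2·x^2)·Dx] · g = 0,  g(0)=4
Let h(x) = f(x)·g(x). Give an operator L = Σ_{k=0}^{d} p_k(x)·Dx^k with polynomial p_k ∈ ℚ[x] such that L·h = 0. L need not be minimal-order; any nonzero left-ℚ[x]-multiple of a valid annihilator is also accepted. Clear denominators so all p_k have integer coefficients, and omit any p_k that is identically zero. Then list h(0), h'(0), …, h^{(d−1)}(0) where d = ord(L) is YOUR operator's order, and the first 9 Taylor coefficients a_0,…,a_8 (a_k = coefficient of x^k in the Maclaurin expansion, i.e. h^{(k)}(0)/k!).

f: a_k = 0, 12, -24, 64, -192, 3072/5, -2048, 49152/7, -24576, …
g: a_k = 4, 4, 12, 20, 44, 84, 172, 340, 684, …
Product ⇒ symmetric product L₀, ord ≤ 2.
L = (8 + 32·x) + (-2 + 20·x + 40·x^2)·Dx + (-1 - 3·x + 6·x^2 + 8·x^3)·Dx^2  (order 2).
h: a_k = 0, 48, -48, 304, -560, 12528/5, -34032/5, 920208/35, -599376/7, …
ICs: h(0) = 0, h′(0) = 48.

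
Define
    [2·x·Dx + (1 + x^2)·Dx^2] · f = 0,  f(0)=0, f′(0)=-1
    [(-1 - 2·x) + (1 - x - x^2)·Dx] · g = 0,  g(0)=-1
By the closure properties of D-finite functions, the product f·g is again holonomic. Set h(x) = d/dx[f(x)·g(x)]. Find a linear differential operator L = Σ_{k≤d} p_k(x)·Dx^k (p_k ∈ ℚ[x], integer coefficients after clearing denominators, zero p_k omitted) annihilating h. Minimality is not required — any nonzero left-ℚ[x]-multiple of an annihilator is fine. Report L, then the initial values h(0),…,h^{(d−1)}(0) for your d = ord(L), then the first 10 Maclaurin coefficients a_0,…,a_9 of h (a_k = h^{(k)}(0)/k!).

f: a_k = 0, -1, 0, 1/3, 0, -1/5, 0, 1/7, 0, -1/9, …
g: a_k = -1, -1, -2, -3, -5, -8, -13, -21, -34, -55, …
L₀ := L_f ⊗_s L_g (sym. prod.), ord ≤ 2.
h₀' ⇒ L via d/dx closure of L₀.
L = (2 + 30·x^2 + 24·x^3 + 36·x^4) + (4 + 10·x + 12·x^2 + 22·x^3 + 24·x^4 + 24·x^5)·Dx + (-1 - 2·x^2 + 4·x^3 + 2·x^4 + 4·x^5 + 3·x^6)·Dx^2  (order 2).
h: a_k = 1, 2, 5, 32/3, 68/3, 216/5, 1217/15, 15784/105, 1921/7, 31048/63, …
ICs: h(0) = 1, h′(0) = 2.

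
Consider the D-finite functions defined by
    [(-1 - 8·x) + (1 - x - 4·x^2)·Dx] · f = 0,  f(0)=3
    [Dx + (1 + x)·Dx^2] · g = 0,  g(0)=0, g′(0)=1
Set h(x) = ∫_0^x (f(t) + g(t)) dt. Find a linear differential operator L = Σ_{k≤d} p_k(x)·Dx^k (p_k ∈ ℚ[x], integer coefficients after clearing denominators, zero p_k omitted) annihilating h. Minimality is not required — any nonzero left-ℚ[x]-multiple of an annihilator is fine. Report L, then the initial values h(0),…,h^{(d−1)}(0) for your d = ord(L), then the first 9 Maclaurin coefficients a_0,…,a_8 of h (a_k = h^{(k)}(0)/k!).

f: a_k = 3, 3, 15, 27, 87, 195, 543, 1323, 3495, …
g: a_k = 0, 1, -1/2, 1/3, -1/4, 1/5, -1/6, 1/7, -1/8, …
h₀=f+g: left-lcm gives L₀, ord ≤ 3.
Integrate: L := L₀·Dx.
L = (74 + 562·x + 1120·x^2 + 1728·x^3 + 768·x^4)·Dx^2 + (52 + 576·x + 1636·x^2 + 3264·x^3 + 3488·x^4 + 1280·x^5)·Dx^3 + (-11 - 41·x - 53·x^2 + 185·x^3 + 704·x^4 + 752·x^5 + 256·x^6)·Dx^4  (order 4).
h: a_k = 0, 3, 2, 29/6, 41/6, 347/20, 488/15, 3257/42, 4631/28, …
ICs: h(0) = 0, h′(0) = 3, h′′(0) = 4, h′′′(0) = 29.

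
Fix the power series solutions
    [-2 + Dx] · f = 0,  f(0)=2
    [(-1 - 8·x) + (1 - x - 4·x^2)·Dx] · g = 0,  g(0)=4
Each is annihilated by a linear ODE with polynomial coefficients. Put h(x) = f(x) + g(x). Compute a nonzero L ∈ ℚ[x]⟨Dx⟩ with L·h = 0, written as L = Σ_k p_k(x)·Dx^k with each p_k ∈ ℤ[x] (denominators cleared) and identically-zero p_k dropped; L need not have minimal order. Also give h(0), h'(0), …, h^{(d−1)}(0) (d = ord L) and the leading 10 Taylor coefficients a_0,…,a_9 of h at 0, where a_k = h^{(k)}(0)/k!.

L = (16 + 20·x + 240·x^2 + 128·x^3) + (-6 - 32·x - 124·x^2 + 32·x^3 + 64·x^4)·Dx + (-1 + 11·x + 2·x^2 - 48·x^3 - 32·x^4)·Dx^2  (order 2).
h: a_k = 6, 8, 24, 116/3, 352/3, 3908/15, 32588/45, 555676/315, 1467904/315, 33214868/2835, …
ICs: h(0) = 6, h′(0) = 8.

f: a_k = 2, 4, 4, 8/3, 4/3, 8/15, 8/45, 16/315, 4/315, 8/2835, …
g: a_k = 4, 4, 20, 36, 116, 260, 724, 1764, 4660, 11716, …
L₀ := lclm(L_f,L_g); ord L₀ ≤ 1+1.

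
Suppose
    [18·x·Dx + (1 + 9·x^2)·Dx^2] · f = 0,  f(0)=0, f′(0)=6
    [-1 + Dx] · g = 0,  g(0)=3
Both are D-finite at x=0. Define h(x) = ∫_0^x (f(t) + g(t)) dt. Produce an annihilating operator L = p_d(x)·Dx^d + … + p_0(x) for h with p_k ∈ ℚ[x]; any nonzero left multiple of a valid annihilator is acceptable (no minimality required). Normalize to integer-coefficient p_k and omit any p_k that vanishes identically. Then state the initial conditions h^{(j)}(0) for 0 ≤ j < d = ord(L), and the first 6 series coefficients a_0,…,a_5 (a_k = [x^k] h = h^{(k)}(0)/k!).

f: a_k = 0, 6, 0, -18, 0, 486/5, …
g: a_k = 3, 3, 3/2, 1/2, 1/8, 1/40, …
L₀ := lclm(L_f,L_g); ord L₀ ≤ 2+1.
∫: right-multiply L₀ by Dx.
L = (18 - 18·x - 486·x^2 - 162·x^3)·Dx^2 + (-19 + 468·x^2 - 81·x^4)·Dx^3 + (1 + 18·x + 18·x^2 + 162·x^3 + 81·x^4)·Dx^4  (order 4).
h: a_k = 0, 3, 9/2, 1/2, -35/8, 1/40, …
ICs: h(0) = 0, h′(0) = 3, h′′(0) = 9, h′′′(0) = 3.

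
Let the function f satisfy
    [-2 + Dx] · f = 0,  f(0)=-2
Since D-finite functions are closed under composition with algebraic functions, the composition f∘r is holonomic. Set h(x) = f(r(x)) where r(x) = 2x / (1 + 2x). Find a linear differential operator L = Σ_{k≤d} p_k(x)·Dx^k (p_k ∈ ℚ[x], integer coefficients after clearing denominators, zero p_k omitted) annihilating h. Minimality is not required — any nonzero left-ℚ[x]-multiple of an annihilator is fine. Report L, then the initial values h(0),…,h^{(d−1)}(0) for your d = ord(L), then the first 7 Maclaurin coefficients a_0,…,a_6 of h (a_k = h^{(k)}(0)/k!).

f: a_k = -2, -4, -4, -8/3, -4/3, -8/15, -8/45, …
Change of var in L_f (x↦r) gives L₀.
L = -4 + (1 + 4·x + 4·x^2)·Dx  (order 1).
h: a_k = -2, -8, 0, 32/3, -64/3, 128/5, -512/45, …
ICs: h(0) = -2.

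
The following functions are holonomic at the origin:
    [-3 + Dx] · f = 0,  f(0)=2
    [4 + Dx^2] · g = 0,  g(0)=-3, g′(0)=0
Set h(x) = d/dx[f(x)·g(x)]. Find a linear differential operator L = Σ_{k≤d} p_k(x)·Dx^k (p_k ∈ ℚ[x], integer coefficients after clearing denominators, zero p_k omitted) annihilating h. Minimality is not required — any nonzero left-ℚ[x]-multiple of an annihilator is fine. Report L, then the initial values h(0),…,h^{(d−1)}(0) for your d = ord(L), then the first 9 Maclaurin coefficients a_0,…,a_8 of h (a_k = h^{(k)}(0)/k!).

L = 13 - 6·Dx + Dx^2  (order 2).
h: a_k = -18, -30, 27, 119, 597/4, 407/4, 1483/40, 239/840, -18801/2240, …
ICs: h(0) = -18, h′(0) = -30.

f: a_k = 2, 6, 9, 9, 27/4, 81/20, 81/40, 243/280, 729/2240, …
g: a_k = -3, 0, 6, 0, -2, 0, 4/15, 0, -2/105, …
Sym-product of L_f,L_g gives L₀ (≤ ord 2).
Differentiate: ansatz ord ≤ ord L₀ ⇒ L.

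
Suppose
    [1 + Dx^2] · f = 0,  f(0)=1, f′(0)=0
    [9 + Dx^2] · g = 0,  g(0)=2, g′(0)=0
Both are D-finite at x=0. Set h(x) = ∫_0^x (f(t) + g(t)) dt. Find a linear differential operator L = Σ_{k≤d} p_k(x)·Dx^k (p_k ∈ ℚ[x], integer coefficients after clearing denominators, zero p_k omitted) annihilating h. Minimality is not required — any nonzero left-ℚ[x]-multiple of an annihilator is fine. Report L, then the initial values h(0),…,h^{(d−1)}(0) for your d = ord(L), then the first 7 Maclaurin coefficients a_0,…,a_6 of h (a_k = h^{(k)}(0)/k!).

L = 9·Dx + 10·Dx^3 + Dx^5  (order 5).
h: a_k = 0, 3, 0, -19/6, 0, 163/120, 0, …
ICs: h(0) = 0, h′(0) = 3, h′′(0) = 0, h′′′(0) = -19, h′′′′(0) = 0.

f: a_k = 1, 0, -1/2, 0, 1/24, 0, -1/720, …
g: a_k = 2, 0, -9, 0, 27/4, 0, -81/40, …
Weyl lclm of L_f,L_g ⇒ L₀ (ord ≤ 4).
∫: right-multiply L₀ by Dx.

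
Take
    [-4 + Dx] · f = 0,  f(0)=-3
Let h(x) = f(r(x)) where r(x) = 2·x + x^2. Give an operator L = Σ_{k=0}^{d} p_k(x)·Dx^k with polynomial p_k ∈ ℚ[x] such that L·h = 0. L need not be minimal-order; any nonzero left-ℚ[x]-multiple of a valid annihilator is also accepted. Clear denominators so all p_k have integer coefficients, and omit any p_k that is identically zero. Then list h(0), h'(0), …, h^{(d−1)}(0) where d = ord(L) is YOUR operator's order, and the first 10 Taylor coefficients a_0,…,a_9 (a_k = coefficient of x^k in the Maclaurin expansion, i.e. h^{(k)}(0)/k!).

f: a_k = -3, -12, -24, -32, -32, -128/5, -256/15, -1024/105, -512/105, -2048/945, …
Substitute x→r, Dx→(1/r')Dx; clear ⇒ L₀.
L = (-8 - 8·x) + Dx  (order 1).
h: a_k = -3, -24, -108, -352, -920, -10176/5, -59104/15, -717056/105, -376928/35, -2956544/189, …
ICs: h(0) = -3.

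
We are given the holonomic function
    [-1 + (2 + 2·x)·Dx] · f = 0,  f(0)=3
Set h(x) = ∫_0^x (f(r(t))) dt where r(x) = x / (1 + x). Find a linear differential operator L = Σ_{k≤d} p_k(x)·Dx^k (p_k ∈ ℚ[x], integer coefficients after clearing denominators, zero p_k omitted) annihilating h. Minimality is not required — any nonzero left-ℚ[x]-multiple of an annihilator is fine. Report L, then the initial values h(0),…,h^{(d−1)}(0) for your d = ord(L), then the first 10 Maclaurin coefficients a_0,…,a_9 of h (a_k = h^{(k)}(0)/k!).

L = -Dx + (2 + 6·x + 4·x^2)·Dx^2  (order 2).
h: a_k = 0, 3, 3/4, -5/8, 39/64, -423/640, 399/512, -7059/7168, 21615/16384, -182461/98304, …
ICs: h(0) = 0, h′(0) = 3.

f: a_k = 3, 3/2, -3/8, 3/16, -15/128, 21/256, -63/1024, 99/2048, -1287/32768, 2145/65536, …
L₀ from L_f via x↦r, Dx↦r'^{-1}Dx.
∫: right-multiply L₀ by Dx.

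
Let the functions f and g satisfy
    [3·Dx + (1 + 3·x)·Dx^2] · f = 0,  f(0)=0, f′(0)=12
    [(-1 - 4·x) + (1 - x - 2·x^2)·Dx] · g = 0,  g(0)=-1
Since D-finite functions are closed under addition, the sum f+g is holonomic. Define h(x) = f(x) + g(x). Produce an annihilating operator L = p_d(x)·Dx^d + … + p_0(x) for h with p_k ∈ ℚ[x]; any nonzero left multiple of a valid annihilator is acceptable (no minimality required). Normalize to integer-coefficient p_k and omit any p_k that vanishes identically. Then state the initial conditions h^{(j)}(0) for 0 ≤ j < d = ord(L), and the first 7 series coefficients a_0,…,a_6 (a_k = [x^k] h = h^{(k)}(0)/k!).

f: a_k = 0, 12, -18, 36, -81, 972/5, -486, …
g: a_k = -1, -1, -3, -5, -11, -21, -43, …
Weyl lclm of L_f,L_g ⇒ L₀ (ord ≤ 3).
L = (-66 - 270·x - 576·x^2 - 336·x^3 - 288·x^4)·Dx + (-4 - 96·x - 492·x^2 - 832·x^3 - 696·x^4 - 480·x^5)·Dx^2 + (3 + 19·x + 25·x^2 - 39·x^3 - 116·x^4 - 164·x^5 - 96·x^6)·Dx^3  (order 3).
h: a_k = -1, 11, -21, 31, -92, 867/5, -529, …
ICs: h(0) = -1, h′(0) = 11, h′′(0) = -42.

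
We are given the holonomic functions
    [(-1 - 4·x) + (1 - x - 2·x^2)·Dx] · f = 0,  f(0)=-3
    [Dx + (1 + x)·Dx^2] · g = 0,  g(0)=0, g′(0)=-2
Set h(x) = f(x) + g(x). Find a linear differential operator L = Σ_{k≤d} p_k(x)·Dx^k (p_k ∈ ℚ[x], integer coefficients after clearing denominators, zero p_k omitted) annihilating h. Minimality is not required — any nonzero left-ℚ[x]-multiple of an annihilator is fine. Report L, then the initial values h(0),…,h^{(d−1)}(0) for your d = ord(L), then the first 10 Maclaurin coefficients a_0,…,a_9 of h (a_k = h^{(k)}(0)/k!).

f: a_k = -3, -3, -9, -15, -33, -63, -129, -255, -513, -1023, …
g: a_k = 0, -2, 1, -2/3, 1/2, -2/5, 1/3, -2/7, 1/4, -2/9, …
f+g: L₀ = lclm(L_f,L_g), ord ≤ 1+2.
L = (42 + 144·x + 144·x^2 + 96·x^3)·Dx + (28 + 172·x + 312·x^2 + 328·x^3 + 160·x^4)·Dx^2 + (-7 - 14·x + 5·x^2 + 56·x^3 + 76·x^4 + 32·x^5)·Dx^3  (order 3).
h: a_k = -3, -5, -8, -47/3, -65/2, -317/5, -386/3, -1787/7, -2051/4, -9209/9, …
ICs: h(0) = -3, h′(0) = -5, h′′(0) = -16.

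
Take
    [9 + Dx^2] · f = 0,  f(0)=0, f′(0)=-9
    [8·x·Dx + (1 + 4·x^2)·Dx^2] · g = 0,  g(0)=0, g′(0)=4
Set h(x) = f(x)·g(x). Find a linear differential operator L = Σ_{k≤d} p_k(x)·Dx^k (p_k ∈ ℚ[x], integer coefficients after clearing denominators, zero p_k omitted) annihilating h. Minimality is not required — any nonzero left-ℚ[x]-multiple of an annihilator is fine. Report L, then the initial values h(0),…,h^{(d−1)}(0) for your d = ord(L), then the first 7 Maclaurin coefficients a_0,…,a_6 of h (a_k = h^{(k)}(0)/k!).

L = (2925 + 31536·x^2 + 95904·x^4 + 186624·x^6 + 186624·x^8) + (2448·x + 20160·x^3 + 62208·x^5 + 82944·x^7)·Dx + (442 + 5088·x^2 + 19008·x^4 + 41472·x^6 + 41472·x^8)·Dx^2 + (272·x + 2240·x^3 + 6912·x^5 + 9216·x^7)·Dx^3 + (13 + 176·x^2 + 928·x^4 + 2304·x^6 + 2304·x^8)·Dx^4  (order 4).
h: a_k = 0, 0, -36, 0, 102, 0, -423/2, …
ICs: h(0) = 0, h′(0) = 0, h′′(0) = -72, h′′′(0) = 0.

f: a_k = 0, -9, 0, 27/2, 0, -243/40, 0, …
g: a_k = 0, 4, 0, -16/3, 0, 64/5, 0, …
L₀ := L_f ⊗_s L_g (sym. prod.), ord ≤ 4.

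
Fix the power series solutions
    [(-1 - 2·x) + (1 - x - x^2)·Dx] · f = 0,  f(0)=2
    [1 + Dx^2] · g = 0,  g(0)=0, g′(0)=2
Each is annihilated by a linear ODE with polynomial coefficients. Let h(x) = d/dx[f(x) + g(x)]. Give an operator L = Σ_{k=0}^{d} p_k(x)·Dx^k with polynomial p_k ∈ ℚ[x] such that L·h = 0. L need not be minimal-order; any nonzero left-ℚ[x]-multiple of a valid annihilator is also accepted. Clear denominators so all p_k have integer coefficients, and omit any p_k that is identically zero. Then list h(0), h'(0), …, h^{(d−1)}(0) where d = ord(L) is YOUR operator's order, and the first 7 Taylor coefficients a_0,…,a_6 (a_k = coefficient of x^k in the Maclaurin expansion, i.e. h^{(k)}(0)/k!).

L = (124 + 358·x + 470·x^2 + 230·x^3 + 130·x^4 + 18·x^5 + 6·x^6) + (-19 - 29·x + 36·x^2 + 55·x^3 + 50·x^4 + 27·x^5 + 7·x^6 + 2·x^7)·Dx + (124 + 358·x + 470·x^2 + 230·x^3 + 130·x^4 + 18·x^5 + 6·x^6)·Dx^2 + (-19 - 29·x + 36·x^2 + 55·x^3 + 50·x^4 + 27·x^5 + 7·x^6 + 2·x^7)·Dx^3  (order 3).
h: a_k = 4, 8, 17, 40, 961/12, 156, 105839/360, …
ICs: h(0) = 4, h′(0) = 8, h′′(0) = 34.

f: a_k = 2, 2, 4, 6, 10, 16, 26, …
g: a_k = 0, 2, 0, -1/3, 0, 1/60, 0, …
h₀=f+g: left-lcm gives L₀, ord ≤ 3.
Derive L from L₀ (diff closure).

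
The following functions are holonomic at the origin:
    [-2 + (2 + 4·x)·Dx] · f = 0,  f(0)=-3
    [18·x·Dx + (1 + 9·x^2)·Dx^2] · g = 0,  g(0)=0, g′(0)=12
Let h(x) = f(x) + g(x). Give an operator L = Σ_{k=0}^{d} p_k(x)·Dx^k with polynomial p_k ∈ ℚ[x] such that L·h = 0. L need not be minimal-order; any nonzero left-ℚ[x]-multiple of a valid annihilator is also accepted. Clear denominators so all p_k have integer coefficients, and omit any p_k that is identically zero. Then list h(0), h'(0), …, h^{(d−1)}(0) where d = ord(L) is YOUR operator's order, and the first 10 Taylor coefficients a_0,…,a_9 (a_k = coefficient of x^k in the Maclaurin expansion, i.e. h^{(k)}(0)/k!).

L = (-18 - 90·x + 486·x^2 + 486·x^3)·Dx + (-21 - 72·x + 360·x^2 + 1944·x^3 + 1701·x^4)·Dx^2 + (-1 + 16·x + 54·x^2 + 198·x^3 + 567·x^4 + 486·x^5)·Dx^3  (order 3).
h: a_k = -3, 9, 3/2, -75/2, 15/8, 7671/40, 63/16, -140661/112, 1287/128, 1117599/128, …
ICs: h(0) = -3, h′(0) = 9, h′′(0) = 3.

f: a_k = -3, -3, 3/2, -3/2, 15/8, -21/8, 63/16, -99/16, 1287/128, -2145/128, …
g: a_k = 0, 12, 0, -36, 0, 972/5, 0, -8748/7, 0, 8748, …
Sum ⇒ L₀ = lclm(L_f,L_g) in ℚ(x)⟨Dx⟩.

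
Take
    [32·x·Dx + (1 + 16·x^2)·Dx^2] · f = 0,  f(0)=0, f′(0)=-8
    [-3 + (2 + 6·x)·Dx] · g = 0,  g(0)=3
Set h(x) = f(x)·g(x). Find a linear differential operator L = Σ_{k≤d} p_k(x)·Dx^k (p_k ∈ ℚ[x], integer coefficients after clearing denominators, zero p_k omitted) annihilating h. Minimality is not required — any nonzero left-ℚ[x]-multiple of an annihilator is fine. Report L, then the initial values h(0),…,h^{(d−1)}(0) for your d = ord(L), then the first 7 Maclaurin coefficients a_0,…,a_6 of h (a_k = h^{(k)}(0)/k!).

L = (27 - 192·x - 144·x^2) + (-12 + 92·x + 576·x^2 + 576·x^3)·Dx + (4 + 24·x + 100·x^2 + 384·x^3 + 576·x^4)·Dx^2  (order 2).
h: a_k = 0, -24, -36, 155, 303/2, -103749/80, -285867/160, …
ICs: h(0) = 0, h′(0) = -24.

f: a_k = 0, -8, 0, 128/3, 0, -2048/5, 0, …
g: a_k = 3, 9/2, -27/8, 81/16, -1215/128, 5103/256, -45927/1024, …
f·g: L₀ = L_f ⊗_s L_g, ord ≤ 2·1.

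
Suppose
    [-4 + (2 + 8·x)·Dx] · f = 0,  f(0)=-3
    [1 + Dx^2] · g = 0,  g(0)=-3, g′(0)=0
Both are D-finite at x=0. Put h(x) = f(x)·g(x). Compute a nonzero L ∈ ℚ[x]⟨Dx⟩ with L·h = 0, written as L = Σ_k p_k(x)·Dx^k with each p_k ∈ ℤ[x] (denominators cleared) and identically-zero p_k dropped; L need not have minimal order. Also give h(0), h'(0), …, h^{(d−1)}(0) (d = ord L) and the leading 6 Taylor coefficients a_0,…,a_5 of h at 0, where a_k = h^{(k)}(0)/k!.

f: a_k = -3, -6, 6, -12, 30, -84, …
g: a_k = -3, 0, 3/2, 0, -1/8, 0, …
h₀=f·g: eliminate ⇒ L₀, order ≤ 1·2.
L = (13 + 8·x + 16·x^2) + (-4 - 16·x)·Dx + (1 + 8·x + 16·x^2)·Dx^2  (order 2).
h: a_k = 9, 18, -45/2, 27, -645/8, 939/4, …
ICs: h(0) = 9, h′(0) = 18.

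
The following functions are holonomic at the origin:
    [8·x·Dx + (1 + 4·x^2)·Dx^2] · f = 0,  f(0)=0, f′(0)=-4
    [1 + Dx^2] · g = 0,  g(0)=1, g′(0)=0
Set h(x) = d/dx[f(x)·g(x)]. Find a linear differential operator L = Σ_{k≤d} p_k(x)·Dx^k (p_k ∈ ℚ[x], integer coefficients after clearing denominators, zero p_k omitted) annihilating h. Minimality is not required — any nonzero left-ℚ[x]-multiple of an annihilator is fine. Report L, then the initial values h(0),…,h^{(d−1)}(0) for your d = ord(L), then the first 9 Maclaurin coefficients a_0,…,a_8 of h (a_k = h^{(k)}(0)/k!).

L = (3893 + 34584·x^2 + 286832·x^4 + 57600·x^6 + 768·x^8 - 10240·x^10 + 4096·x^12) + (2192·x + 44864·x^3 + 156160·x^5 + 51200·x^7 + 20480·x^9 + 16384·x^11)·Dx + (3978 + 36208·x^2 + 296160·x^4 + 76288·x^6 + 9728·x^8 - 4096·x^10 + 8192·x^12)·Dx^2 + (2192·x + 44864·x^3 + 156160·x^5 + 51200·x^7 + 20480·x^9 + 16384·x^11)·Dx^3 + (85 + 1624·x^2 + 9328·x^4 + 18688·x^6 + 8960·x^8 + 6144·x^10 + 4096·x^12)·Dx^4  (order 4).
h: a_k = -4, 0, 22, 0, -469/6, 0, 54431/180, 0, -801991/672, …
ICs: h(0) = -4, h′(0) = 0, h′′(0) = 44, h′′′(0) = 0.

f: a_k = 0, -4, 0, 16/3, 0, -64/5, 0, 256/7, 0, …
g: a_k = 1, 0, -1/2, 0, 1/24, 0, -1/720, 0, 1/40320, …
Sym-product of L_f,L_g gives L₀ (≤ ord 4).
h=h₀': d/dx-closure on L₀ ⇒ L.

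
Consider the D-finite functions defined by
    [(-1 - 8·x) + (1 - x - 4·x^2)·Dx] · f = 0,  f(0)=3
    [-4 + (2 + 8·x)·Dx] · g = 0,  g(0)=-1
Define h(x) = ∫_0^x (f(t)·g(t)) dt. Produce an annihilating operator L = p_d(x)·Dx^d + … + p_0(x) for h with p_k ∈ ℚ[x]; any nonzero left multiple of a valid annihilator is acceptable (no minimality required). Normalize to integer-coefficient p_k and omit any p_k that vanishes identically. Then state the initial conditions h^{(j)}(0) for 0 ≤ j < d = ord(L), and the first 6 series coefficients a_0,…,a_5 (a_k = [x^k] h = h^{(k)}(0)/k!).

f: a_k = 3, 3, 15, 27, 87, 195, …
g: a_k = -1, -2, 2, -4, 10, -28, …
f·g: L₀ = L_f ⊗_s L_g, ord ≤ 1·1.
h=∫₀ˣh₀: take L = L₀·Dx.
L = (3 + 10·x + 24·x^2)·Dx + (-1 - 3·x + 8·x^2 + 16·x^3)·Dx^2  (order 2).
h: a_k = 0, -3, -9/2, -5, -63/4, -93/5, …
ICs: h(0) = 0, h′(0) = -3.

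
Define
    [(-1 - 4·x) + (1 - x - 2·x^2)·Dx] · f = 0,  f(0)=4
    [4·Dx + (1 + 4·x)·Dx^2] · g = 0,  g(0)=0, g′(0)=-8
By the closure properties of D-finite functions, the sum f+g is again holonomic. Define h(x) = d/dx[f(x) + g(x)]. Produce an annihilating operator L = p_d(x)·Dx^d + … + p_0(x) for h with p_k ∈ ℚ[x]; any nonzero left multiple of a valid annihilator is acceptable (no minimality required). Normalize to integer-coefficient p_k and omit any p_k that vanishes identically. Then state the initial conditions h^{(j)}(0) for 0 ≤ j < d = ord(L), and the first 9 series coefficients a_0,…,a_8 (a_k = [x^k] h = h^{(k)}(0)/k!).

f: a_k = 4, 4, 12, 20, 44, 84, 172, 340, 684, …
g: a_k = 0, -8, 16, -128/3, 128, -2048/5, 4096/3, -32768/7, 16384, …
Weyl lclm of L_f,L_g ⇒ L₀ (ord ≤ 3).
Differentiate: ansatz ord ≤ ord L₀ ⇒ L.
L = (156 + 624·x + 1440·x^2 + 768·x^3 + 768·x^4) + (-1 + 160·x + 1064·x^2 + 1952·x^3 + 1600·x^4 + 1280·x^5)·Dx + (-5 - 39·x - 66·x^2 + 80·x^3 + 240·x^4 + 384·x^5 + 256·x^6)·Dx^2  (order 2).
h: a_k = -4, 56, -68, 688, -1628, 9224, -30388, 136544, -512012, …
ICs: h(0) = -4, h′(0) = 56.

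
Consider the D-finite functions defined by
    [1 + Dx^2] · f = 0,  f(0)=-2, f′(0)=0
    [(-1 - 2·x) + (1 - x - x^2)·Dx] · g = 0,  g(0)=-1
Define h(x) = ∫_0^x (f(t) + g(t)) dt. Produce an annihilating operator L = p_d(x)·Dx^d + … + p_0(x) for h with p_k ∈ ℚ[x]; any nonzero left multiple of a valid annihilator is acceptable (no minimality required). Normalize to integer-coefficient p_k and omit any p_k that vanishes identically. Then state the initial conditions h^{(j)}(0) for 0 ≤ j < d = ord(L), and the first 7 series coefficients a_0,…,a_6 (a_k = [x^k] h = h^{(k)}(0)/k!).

f: a_k = -2, 0, 1, 0, -1/12, 0, 1/360, …
g: a_k = -1, -1, -2, -3, -5, -8, -13, …
Weyl lclm of L_f,L_g ⇒ L₀ (ord ≤ 3).
Integrate: L := L₀·Dx.
L = (-19 - 48·x - 31·x^2 - 24·x^3 - 5·x^4 - 2·x^5)·Dx + (5 - x - 4·x^2 - 7·x^3 - 6·x^4 - 3·x^5 - x^6)·Dx^2 + (-19 - 48·x - 31·x^2 - 24·x^3 - 5·x^4 - 2·x^5)·Dx^3 + (5 - x - 4·x^2 - 7·x^3 - 6·x^4 - 3·x^5 - x^6)·Dx^4  (order 4).
h: a_k = 0, -3, -1/2, -1/3, -3/4, -61/60, -4/3, …
ICs: h(0) = 0, h′(0) = -3, h′′(0) = -1, h′′′(0) = -2.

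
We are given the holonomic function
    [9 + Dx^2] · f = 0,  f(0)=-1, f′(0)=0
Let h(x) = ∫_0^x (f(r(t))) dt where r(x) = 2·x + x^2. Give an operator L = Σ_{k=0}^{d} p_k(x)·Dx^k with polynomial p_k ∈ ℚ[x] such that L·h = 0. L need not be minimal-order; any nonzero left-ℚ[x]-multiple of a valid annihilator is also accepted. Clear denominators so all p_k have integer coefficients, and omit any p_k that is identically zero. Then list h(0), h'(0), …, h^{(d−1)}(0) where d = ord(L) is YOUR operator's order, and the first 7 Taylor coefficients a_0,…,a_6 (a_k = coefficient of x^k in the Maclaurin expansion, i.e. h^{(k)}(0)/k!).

L = (36 + 108·x + 108·x^2 + 36·x^3)·Dx - Dx^2 + (1 + x)·Dx^3  (order 3).
h: a_k = 0, -1, 0, 6, 9/2, -99/10, -18, …
ICs: h(0) = 0, h′(0) = -1, h′′(0) = 0.

f: a_k = -1, 0, 9/2, 0, -27/8, 0, 81/80, …
Change of var in L_f (x↦r) gives L₀.
Integrate: L := L₀·Dx.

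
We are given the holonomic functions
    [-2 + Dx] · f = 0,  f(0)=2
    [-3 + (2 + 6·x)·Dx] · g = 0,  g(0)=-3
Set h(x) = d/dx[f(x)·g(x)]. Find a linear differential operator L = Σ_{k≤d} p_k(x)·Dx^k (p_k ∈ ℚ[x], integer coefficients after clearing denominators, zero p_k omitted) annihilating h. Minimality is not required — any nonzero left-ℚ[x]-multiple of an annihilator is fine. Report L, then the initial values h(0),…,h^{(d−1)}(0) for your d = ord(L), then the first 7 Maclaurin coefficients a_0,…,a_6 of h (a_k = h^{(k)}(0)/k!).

f: a_k = 2, 4, 4, 8/3, 4/3, 8/15, 8/45, …
g: a_k = -3, -9/2, 27/8, -81/16, 1215/128, -5103/256, 45927/1024, …
Product ⇒ symmetric product L₀, ord ≤ 1.
h=h₀': d/dx-closure on L₀ ⇒ L.
L = (31 + 168·x + 144·x^2) + (-14 - 66·x - 72·x^2)·Dx  (order 1).
h: a_k = -21, -93/2, -543/8, -241/16, -13279/128, 276497/1280, -9930589/15360, …
ICs: h(0) = -21.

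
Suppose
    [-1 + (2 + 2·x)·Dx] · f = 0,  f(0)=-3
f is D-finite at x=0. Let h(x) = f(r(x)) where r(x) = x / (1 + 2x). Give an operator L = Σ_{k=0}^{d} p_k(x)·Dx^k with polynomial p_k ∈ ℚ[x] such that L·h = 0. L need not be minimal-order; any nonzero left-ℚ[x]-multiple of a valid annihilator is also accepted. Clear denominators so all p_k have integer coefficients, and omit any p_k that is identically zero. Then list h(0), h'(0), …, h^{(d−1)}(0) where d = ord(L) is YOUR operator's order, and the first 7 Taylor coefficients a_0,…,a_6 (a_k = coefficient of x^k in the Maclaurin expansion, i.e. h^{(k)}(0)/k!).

L = -1 + (2 + 10·x + 12·x^2)·Dx  (order 1).
h: a_k = -3, -3/2, 27/8, -123/16, 2271/128, -10629/256, 100935/1024, …
ICs: h(0) = -3.

f: a_k = -3, -3/2, 3/8, -3/16, 15/128, -21/256, 63/1024, …
Substitute x→r, Dx→(1/r')Dx; clear ⇒ L₀.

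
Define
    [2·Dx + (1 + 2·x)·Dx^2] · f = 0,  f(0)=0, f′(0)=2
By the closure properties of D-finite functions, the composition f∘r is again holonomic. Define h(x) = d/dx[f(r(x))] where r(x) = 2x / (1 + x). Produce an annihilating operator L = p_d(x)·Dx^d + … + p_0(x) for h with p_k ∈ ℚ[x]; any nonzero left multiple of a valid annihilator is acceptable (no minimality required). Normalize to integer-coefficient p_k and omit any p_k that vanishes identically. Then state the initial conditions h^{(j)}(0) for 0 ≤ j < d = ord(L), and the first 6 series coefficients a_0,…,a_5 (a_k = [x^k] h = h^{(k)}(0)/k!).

L = (6 + 10·x) + (1 + 6·x + 5·x^2)·Dx  (order 1).
h: a_k = 4, -24, 124, -624, 3124, -15624, …
ICs: h(0) = 4.

f: a_k = 0, 2, -2, 8/3, -4, 32/5, …
L₀ from L_f via x↦r, Dx↦r'^{-1}Dx.
Differentiate: ansatz ord ≤ ord L₀ ⇒ L.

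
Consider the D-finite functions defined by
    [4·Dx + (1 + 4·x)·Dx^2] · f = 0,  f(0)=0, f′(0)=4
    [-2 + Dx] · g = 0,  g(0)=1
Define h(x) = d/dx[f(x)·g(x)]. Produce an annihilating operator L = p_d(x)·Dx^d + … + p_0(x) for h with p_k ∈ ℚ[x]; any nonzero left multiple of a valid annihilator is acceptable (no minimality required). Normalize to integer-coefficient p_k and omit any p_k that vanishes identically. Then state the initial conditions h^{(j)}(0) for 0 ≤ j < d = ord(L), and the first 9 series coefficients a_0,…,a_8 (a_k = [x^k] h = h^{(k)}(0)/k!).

f: a_k = 0, 4, -8, 64/3, -64, 1024/5, -2048/3, 16384/7, -8192, …
g: a_k = 1, 2, 2, 4/3, 2/3, 4/15, 4/45, 8/315, 2/315, …
h₀=f·g: eliminate ⇒ L₀, order ≤ 2·1.
h₀' ⇒ L via d/dx closure of L₀.
L = (20 - 32·x + 64·x^2) + (-8 + 16·x - 64·x^2)·Dx + (-1 + 16·x^2)·Dx^2  (order 2).
h: a_k = 4, 0, 40, -128, 1672/3, -6784/3, 413264/45, -1670656/45, 3144056/21, …
ICs: h(0) = 4, h′(0) = 0.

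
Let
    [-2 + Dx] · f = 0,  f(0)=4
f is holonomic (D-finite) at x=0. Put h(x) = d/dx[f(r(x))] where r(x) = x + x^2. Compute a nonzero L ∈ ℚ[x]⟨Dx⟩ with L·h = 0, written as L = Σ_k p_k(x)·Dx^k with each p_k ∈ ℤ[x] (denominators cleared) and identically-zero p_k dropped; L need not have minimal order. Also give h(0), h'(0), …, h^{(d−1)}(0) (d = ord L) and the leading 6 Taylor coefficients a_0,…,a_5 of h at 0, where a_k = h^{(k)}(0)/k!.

f: a_k = 4, 8, 8, 16/3, 8/3, 16/15, …
L₀ from L_f via x↦r, Dx↦r'^{-1}Dx.
h=h₀': d/dx-closure on L₀ ⇒ L.
L = (4 + 8·x + 8·x^2) + (-1 - 2·x)·Dx  (order 1).
h: a_k = 8, 32, 64, 320/3, 416/3, 2432/15, …
ICs: h(0) = 8.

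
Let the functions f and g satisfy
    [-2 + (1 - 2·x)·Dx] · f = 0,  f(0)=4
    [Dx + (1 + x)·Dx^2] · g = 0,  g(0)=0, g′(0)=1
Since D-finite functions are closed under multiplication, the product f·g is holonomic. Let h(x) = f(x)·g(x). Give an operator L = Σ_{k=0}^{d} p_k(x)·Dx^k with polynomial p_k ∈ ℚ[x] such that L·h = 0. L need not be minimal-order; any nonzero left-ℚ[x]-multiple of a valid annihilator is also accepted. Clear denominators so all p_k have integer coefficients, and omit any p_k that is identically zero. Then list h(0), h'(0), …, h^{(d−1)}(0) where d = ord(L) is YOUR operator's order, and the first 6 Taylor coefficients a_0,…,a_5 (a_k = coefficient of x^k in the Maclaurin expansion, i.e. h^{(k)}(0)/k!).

f: a_k = 4, 8, 16, 32, 64, 128, …
g: a_k = 0, 1, -1/2, 1/3, -1/4, 1/5, …
Sym-product of L_f,L_g gives L₀ (≤ ord 2).
L = 2 + (3 + 6·x)·Dx + (-1 + x + 2·x^2)·Dx^2  (order 2).
h: a_k = 0, 4, 6, 40/3, 77/3, 782/15, …
ICs: h(0) = 0, h′(0) = 4.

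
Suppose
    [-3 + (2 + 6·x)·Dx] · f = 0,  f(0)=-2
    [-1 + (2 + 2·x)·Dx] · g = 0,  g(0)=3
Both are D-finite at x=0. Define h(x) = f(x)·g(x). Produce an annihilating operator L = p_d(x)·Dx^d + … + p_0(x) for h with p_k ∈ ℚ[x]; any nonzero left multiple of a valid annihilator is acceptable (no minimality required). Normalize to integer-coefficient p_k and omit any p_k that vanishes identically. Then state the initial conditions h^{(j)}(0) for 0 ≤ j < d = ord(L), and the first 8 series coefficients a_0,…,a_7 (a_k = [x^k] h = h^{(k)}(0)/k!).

f: a_k = -2, -3, 9/4, -27/8, 405/64, -1701/128, 15309/512, -72171/1024, …
g: a_k = 3, 3/2, -3/8, 3/16, -15/128, 21/256, -63/1024, 99/2048, …
Product ⇒ symmetric product L₀, ord ≤ 1.
L = (-2 - 3·x) + (1 + 4·x + 3·x^2)·Dx  (order 1).
h: a_k = -6, -12, 3, -6, 51/4, -57/2, 531/8, -639/4, …
ICs: h(0) = -6.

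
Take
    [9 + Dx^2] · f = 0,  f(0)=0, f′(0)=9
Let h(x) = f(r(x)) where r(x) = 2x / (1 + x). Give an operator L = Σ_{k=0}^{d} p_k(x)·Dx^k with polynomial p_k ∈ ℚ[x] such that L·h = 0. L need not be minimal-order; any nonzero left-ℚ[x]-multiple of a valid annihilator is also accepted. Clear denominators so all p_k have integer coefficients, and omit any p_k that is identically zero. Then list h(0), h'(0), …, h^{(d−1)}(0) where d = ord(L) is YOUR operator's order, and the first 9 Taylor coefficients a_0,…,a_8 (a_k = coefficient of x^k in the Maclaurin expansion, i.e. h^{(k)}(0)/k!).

L = 36 + (2 + 6·x + 6·x^2 + 2·x^3)·Dx + (1 + 4·x + 6·x^2 + 4·x^3 + x^4)·Dx^2  (order 2).
h: a_k = 0, 18, -18, -90, 306, -2178/5, 90, 40158/35, -16938/5, …
ICs: h(0) = 0, h′(0) = 18.

f: a_k = 0, 9, 0, -27/2, 0, 243/40, 0, -729/560, 0, …
L₀ from L_f via x↦r, Dx↦r'^{-1}Dx.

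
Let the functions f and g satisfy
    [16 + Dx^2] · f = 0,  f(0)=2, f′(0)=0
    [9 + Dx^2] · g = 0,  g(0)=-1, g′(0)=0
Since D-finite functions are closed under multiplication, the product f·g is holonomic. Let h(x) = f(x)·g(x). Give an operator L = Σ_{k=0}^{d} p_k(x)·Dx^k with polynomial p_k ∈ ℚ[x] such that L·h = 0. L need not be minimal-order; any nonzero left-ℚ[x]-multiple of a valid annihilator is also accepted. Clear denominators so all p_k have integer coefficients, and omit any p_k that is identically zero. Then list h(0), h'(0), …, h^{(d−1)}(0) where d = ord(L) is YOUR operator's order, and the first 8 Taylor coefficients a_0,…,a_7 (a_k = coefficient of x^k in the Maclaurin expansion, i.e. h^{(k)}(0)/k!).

L = 49 + 50·Dx^2 + Dx^4  (order 4).
h: a_k = -2, 0, 25, 0, -1201/12, 0, 11765/72, 0, …
ICs: h(0) = -2, h′(0) = 0, h′′(0) = 50, h′′′(0) = 0.

f: a_k = 2, 0, -16, 0, 64/3, 0, -512/45, 0, …
g: a_k = -1, 0, 9/2, 0, -27/8, 0, 81/80, 0, …
h₀=f·g: eliminate ⇒ L₀, order ≤ 2·2.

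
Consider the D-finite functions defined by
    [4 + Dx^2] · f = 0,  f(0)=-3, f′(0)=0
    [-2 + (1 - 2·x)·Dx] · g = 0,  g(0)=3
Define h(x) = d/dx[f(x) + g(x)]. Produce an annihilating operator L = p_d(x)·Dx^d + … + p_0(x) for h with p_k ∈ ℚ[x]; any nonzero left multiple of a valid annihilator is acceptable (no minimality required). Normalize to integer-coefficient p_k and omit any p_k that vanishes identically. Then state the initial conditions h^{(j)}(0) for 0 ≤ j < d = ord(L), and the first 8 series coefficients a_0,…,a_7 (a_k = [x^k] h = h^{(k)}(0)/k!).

f: a_k = -3, 0, 6, 0, -2, 0, 4/15, 0, …
g: a_k = 3, 6, 12, 24, 48, 96, 192, 384, …
Weyl lclm of L_f,L_g ⇒ L₀ (ord ≤ 3).
Differentiate: ansatz ord ≤ ord L₀ ⇒ L.
L = (208 - 64·x + 64·x^2) + (-28 + 72·x - 48·x^2 + 32·x^3)·Dx + (52 - 16·x + 16·x^2)·Dx^2 + (-7 + 18·x - 12·x^2 + 8·x^3)·Dx^3  (order 3).
h: a_k = 6, 36, 72, 184, 480, 5768/5, 2688, 645104/105, …
ICs: h(0) = 6, h′(0) = 36, h′′(0) = 144.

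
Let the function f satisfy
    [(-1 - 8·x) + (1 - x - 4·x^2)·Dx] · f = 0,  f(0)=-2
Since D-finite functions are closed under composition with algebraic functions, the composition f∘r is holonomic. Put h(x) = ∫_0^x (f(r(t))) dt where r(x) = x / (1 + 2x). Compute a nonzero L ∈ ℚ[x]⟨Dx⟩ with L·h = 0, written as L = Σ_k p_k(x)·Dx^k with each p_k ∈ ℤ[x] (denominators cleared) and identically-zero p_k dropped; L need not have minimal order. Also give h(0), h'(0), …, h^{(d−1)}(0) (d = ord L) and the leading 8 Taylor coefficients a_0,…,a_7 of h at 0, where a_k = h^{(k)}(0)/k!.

L = (1 + 10·x)·Dx + (-1 - 5·x - 4·x^2 + 4·x^3)·Dx^2  (order 2).
h: a_k = 0, -2, -1, -2, 7/2, -54/5, 95/3, -678/7, …
ICs: h(0) = 0, h′(0) = -2.

f: a_k = -2, -2, -10, -18, -58, -130, -362, -882, …
Change of var in L_f (x↦r) gives L₀.
h=∫₀ˣh₀: take L = L₀·Dx.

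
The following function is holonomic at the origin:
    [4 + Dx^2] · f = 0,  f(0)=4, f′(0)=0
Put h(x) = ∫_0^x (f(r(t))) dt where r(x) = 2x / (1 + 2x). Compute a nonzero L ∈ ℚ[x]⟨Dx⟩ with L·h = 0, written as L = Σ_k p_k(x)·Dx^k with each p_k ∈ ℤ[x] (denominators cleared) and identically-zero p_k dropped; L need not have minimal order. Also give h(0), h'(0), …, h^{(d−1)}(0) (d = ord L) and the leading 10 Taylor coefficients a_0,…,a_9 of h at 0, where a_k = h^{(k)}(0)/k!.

f: a_k = 4, 0, -8, 0, 8/3, 0, -16/45, 0, 8/315, 0, …
Substitute x→r, Dx→(1/r')Dx; clear ⇒ L₀.
h=∫₀ˣh₀: take L = L₀·Dx.
L = 16·Dx + (4 + 24·x + 48·x^2 + 32·x^3)·Dx^2 + (1 + 8·x + 24·x^2 + 32·x^3 + 16·x^4)·Dx^3  (order 3).
h: a_k = 0, 4, 0, -32/3, 32, -1024/15, 1024/9, -5632/45, -256/5, 2410496/2835, …
ICs: h(0) = 0, h′(0) = 4, h′′(0) = 0.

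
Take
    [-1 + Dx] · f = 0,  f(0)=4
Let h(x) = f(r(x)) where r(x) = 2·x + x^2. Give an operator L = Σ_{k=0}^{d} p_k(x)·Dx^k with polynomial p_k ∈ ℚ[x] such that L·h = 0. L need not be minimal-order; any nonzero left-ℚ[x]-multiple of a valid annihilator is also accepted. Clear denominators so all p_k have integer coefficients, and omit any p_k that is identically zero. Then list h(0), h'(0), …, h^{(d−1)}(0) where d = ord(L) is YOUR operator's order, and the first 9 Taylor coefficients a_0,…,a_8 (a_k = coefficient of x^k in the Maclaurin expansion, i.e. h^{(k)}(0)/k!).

L = (-2 - 2·x) + Dx  (order 1).
h: a_k = 4, 8, 12, 40/3, 38/3, 52/5, 346/45, 1628/315, 45/14, …
ICs: h(0) = 4.

f: a_k = 4, 4, 2, 2/3, 1/6, 1/30, 1/180, 1/1260, 1/10080, …
L₀ from L_f via x↦r, Dx↦r'^{-1}Dx.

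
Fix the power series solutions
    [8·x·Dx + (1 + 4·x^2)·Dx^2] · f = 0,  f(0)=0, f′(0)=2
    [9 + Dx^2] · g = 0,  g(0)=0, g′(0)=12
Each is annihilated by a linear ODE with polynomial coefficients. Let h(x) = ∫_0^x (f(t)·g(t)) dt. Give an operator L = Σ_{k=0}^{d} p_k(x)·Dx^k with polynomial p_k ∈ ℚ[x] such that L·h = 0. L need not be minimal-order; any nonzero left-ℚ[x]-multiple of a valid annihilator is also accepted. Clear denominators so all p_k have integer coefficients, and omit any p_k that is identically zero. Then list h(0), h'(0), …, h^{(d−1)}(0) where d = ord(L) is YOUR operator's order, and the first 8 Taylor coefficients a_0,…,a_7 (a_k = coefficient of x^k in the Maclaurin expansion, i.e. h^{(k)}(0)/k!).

L = (2925 + 31536·x^2 + 95904·x^4 + 186624·x^6 + 186624·x^8)·Dx + (2448·x + 20160·x^3 + 62208·x^5 + 82944·x^7)·Dx^2 + (442 + 5088·x^2 + 19008·x^4 + 41472·x^6 + 41472·x^8)·Dx^3 + (272·x + 2240·x^3 + 6912·x^5 + 9216·x^7)·Dx^4 + (13 + 176·x^2 + 928·x^4 + 2304·x^6 + 2304·x^8)·Dx^5  (order 5).
h: a_k = 0, 0, 0, 8, 0, -68/5, 0, 141/7, …
ICs: h(0) = 0, h′(0) = 0, h′′(0) = 0, h′′′(0) = 48, h′′′′(0) = 0.

f: a_k = 0, 2, 0, -8/3, 0, 32/5, 0, -128/7, …
g: a_k = 0, 12, 0, -18, 0, 81/10, 0, -243/140, …
h₀=f·g: eliminate ⇒ L₀, order ≤ 2·2.
∫: right-multiply L₀ by Dx.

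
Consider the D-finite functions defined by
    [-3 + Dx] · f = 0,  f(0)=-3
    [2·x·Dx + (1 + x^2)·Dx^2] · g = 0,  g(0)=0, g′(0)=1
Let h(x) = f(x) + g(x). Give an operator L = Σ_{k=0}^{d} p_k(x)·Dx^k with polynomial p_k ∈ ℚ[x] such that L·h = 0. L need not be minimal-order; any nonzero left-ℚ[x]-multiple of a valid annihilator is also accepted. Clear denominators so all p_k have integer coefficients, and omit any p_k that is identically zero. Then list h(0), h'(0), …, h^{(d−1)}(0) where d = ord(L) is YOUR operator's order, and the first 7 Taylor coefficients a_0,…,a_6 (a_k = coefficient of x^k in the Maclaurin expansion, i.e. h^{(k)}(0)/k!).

f: a_k = -3, -9, -27/2, -27/2, -81/8, -243/40, -243/80, …
g: a_k = 0, 1, 0, -1/3, 0, 1/5, 0, …
f+g: L₀ = lclm(L_f,L_g), ord ≤ 1+2.
L = (6 - 18·x - 18·x^2 - 18·x^3)·Dx + (-11 - 12·x^2 - 9·x^4)·Dx^2 + (3 + 2·x + 6·x^2 + 2·x^3 + 3·x^4)·Dx^3  (order 3).
h: a_k = -3, -8, -27/2, -83/6, -81/8, -47/8, -243/80, …
ICs: h(0) = -3, h′(0) = -8, h′′(0) = -27.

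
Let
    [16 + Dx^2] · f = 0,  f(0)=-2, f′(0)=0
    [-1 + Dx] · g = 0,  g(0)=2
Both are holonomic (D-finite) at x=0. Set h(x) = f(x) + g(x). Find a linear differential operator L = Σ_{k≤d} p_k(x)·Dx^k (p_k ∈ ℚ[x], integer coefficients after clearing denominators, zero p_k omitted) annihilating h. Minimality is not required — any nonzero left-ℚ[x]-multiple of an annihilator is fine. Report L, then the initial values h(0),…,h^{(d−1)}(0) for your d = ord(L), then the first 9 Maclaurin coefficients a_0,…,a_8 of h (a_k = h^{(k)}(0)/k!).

L = -16 + 16·Dx - Dx^2 + Dx^3  (order 3).
h: a_k = 0, 2, 17, 1/3, -85/4, 1/60, 4097/360, 1/2520, -4369/1344, …
ICs: h(0) = 0, h′(0) = 2, h′′(0) = 34.

f: a_k = -2, 0, 16, 0, -64/3, 0, 512/45, 0, -1024/315, …
g: a_k = 2, 2, 1, 1/3, 1/12, 1/60, 1/360, 1/2520, 1/20160, …
f+g: L₀ = lclm(L_f,L_g), ord ≤ 2+1.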